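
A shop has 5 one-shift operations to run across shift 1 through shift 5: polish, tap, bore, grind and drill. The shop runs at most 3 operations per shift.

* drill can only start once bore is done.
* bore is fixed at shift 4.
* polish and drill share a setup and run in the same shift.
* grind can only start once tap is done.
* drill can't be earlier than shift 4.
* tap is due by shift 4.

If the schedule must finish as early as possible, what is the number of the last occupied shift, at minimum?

shift 5

The precedence chain requires at least 2 distinct shifts.
With at most 3 per shift and 5 operations, at least 2 shifts are needed.
Propagating the time windows through the other constraints, polish can't land before shift 5, so the schedule must run through at least shift 5.
5 works (last occupied shift: shift 5): for example tap=shift 1; grind=shift 2; drill=shift 5; bore=shift 4; polish=shift 5.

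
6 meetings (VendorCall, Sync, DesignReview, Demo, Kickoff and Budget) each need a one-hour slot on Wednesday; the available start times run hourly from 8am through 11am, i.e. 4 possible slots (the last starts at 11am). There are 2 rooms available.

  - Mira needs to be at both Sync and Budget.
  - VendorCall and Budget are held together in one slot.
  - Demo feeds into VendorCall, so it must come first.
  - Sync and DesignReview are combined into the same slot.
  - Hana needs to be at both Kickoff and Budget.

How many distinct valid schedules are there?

Splitting on VendorCall: it can be 9am (4), 10am (8), 11am (12). Listing each branch's schedules as (Sync, DesignReview, Demo, Kickoff, Budget):
VendorCall=9am: (10am,10am,8am,8am,9am) (10am,10am,8am,11am,9am) (11am,11am,8am,8am,9am) (11am,11am,8am,10am,9am) — 4.
VendorCall=10am: (8am,8am,9am,9am,10am) (8am,8am,9am,11am,10am) (9am,9am,8am,8am,10am) (9am,9am,8am,11am,10am) (11am,11am,8am,8am,10am) (11am,11am,8am,9am,10am) (11am,11am,9am,8am,10am) (11am,11am,9am,9am,10am) — 8.
VendorCall=11am: (8am,8am,9am,9am,11am) (8am,8am,9am,10am,11am) (8am,8am,10am,9am,11am) (8am,8am,10am,10am,11am) (9am,9am,8am,8am,11am) (9am,9am,8am,10am,11am) (9am,9am,10am,8am,11am) (9am,9am,10am,10am,11am) (10am,10am,8am,8am,11am) (10am,10am,8am,9am,11am) (10am,10am,9am,8am,11am) (10am,10am,9am,9am,11am) — 12.
Summing: 4 + 8 + 12 = 24.

24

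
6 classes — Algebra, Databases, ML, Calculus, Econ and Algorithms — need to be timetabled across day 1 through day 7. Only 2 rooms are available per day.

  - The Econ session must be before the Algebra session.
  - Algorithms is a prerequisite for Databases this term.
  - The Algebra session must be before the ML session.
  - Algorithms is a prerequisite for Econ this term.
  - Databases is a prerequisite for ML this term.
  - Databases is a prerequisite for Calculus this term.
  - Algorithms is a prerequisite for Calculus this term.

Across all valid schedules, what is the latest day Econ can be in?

Precedence pushes Econ to at least day 2; downstream work caps Econ at day 5.
Econ at day 5 is achievable: ML in day 7; Algebra in day 6; Databases in day 2; Calculus in day 3; Econ in day 5; Algorithms in day 1.

day 5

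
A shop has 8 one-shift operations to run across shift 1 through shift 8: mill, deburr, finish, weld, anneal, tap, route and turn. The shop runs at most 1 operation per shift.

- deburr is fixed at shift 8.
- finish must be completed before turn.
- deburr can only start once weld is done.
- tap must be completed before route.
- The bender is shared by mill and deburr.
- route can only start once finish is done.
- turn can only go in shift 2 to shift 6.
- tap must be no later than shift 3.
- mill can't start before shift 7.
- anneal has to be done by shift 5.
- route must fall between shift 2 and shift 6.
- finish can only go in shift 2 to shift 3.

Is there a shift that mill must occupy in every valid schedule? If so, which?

mill's window is shift 7–shift 8.
deburr is fixed at shift 8, and mill can't share a shift with deburr.
So mill must be shift 7.

shift 7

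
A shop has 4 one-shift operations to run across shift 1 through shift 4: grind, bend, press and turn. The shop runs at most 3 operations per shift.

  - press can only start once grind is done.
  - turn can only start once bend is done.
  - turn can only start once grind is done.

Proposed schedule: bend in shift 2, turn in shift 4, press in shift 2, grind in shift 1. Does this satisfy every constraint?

turn can only start once grind is done — holds.
The shop runs at most 3 operations per shift — holds.
turn can only start once bend is done — holds.
press can only start once grind is done — holds.

Yes, all constraints hold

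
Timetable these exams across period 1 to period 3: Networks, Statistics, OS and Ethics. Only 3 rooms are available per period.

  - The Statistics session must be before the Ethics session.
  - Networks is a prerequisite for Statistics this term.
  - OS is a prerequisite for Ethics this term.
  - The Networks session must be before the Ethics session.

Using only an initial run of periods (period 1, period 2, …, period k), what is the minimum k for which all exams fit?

3 periods

The precedence chain requires at least 3 distinct periods.
With at most 3 per period and 4 exams, at least 2 periods are needed.
3 works (last occupied period: period 3): for example OS -> period 1, Statistics -> period 2, Ethics -> period 3, Networks -> period 1.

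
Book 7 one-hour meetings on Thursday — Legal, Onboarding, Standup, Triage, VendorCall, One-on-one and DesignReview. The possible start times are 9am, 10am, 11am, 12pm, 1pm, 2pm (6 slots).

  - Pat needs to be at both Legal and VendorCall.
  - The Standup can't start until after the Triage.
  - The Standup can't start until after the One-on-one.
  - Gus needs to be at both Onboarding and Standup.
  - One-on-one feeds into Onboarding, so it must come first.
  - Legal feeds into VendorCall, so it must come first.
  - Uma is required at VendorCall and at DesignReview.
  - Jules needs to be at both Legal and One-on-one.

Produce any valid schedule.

Onboarding in 11am; Standup in 10am; VendorCall in 11am; Triage in 9am; One-on-one in 9am; DesignReview in 9am; Legal in 10am

Checking: One-on-one(9am) before Onboarding(11am); Legal(10am) before VendorCall(11am); Triage(9am) before Standup(10am); One-on-one(9am) before Standup(10am); Legal(10am) != VendorCall(11am); Onboarding(11am) != Standup(10am); VendorCall(11am) != DesignReview(9am); Legal(10am) != One-on-one(9am).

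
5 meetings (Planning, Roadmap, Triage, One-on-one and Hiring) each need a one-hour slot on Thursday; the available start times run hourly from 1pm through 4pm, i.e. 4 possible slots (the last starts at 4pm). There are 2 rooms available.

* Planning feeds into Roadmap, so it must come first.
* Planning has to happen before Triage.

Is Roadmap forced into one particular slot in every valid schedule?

No

Roadmap can be 2pm (e.g. Triage in 2pm; Planning in 1pm; Roadmap in 2pm; Hiring in 3pm; One-on-one in 1pm) or 3pm (e.g. One-on-one -> 1pm; Triage -> 2pm; Hiring -> 2pm; Planning -> 1pm; Roadmap -> 3pm).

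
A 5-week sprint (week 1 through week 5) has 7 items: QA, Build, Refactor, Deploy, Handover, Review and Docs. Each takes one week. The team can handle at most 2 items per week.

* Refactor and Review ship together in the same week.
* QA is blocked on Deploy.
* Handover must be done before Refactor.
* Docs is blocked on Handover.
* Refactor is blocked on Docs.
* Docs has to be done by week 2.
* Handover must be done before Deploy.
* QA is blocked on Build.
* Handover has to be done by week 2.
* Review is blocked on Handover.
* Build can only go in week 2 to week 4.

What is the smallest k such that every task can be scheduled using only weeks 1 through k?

5 weeks

The precedence chain requires at least 3 distinct weeks.
With at most 2 per week and 7 tasks, at least 4 weeks are needed.
Could 4 weeks be enough, i.e. nothing placed later than week 4? First, Build's window within 4 weeks is {week 2, week 3, week 4}; Handover's window within 4 weeks is {week 1, week 2}; Docs's window within 4 weeks is {week 1, week 2}; Deploy must come after Handover (at week 1 or later) → {week 2, week 3, week 4}; Review must come after Handover (at week 1 or later) → {week 2, week 3, week 4}; QA must come after Build (at week 2 or later) → {week 3, week 4}; Build must come before QA (at week 4 or earlier) → {week 2, week 3}; Refactor must come after Docs (at week 1 or later) → {week 2, week 3, week 4}; Docs must come after Handover (at week 1 or later) → {week 2}; Deploy must come before QA (at week 4 or earlier) → {week 2, week 3}; Refactor must come after Docs (at week 2 or later) → {week 3, week 4}; Review must be in the same week as Refactor (in {week 3, week 4}) → {week 3, week 4}. Refactor could then only be at {week 3, week 4}; try each:
- suppose Refactor is at week 3; Review must be in the same week as Refactor (in {week 3}) → {week 3}; Build can't use week 3, already full with Refactor and Review (limit 2) → {week 2}; Deploy can't use week 3, already full with Refactor and Review (limit 2) → {week 2}; that puts Build, Deploy and Docs all in week 2 — more than 2 per week.
- suppose Refactor is at week 4; Review must be in the same week as Refactor (in {week 4}) → {week 4}; QA can't use week 4, already full with Refactor and Review (limit 2) → {week 3}; Build must come before QA (at week 3 or earlier) → {week 2}; Deploy must come before QA (at week 3 or earlier) → {week 2}; that puts Build, Deploy and Docs all in week 2 — more than 2 per week.
Every option fails, so 4 weeks is not enough.
5 works (last occupied week: week 5): for example Deploy in week 3, Review in week 5, QA in week 4, Docs in week 2, Handover in week 1, Build in week 2, Refactor in week 5.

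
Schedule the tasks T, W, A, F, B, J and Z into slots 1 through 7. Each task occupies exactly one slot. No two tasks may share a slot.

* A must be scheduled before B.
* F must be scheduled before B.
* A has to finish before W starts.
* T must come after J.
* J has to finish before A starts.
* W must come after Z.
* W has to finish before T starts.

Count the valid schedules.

48

Splitting on T: it can be 5 (3), 6 (15), 7 (30). Listing each branch's schedules as (W, A, F, B, J, Z):
T=5: (4,2,6,7,1,3) (4,3,6,7,1,2) (4,3,6,7,2,1) — 3.
T=6: (4,2,5,7,1,3) (4,3,5,7,1,2) (4,3,5,7,2,1) (5,2,3,7,1,4) (5,2,4,7,1,3) (5,3,1,7,2,4) (5,3,2,7,1,4) (5,3,4,7,1,2) (5,3,4,7,2,1) (5,4,1,7,2,3) (5,4,1,7,3,2) (5,4,2,7,1,3) (5,4,2,7,3,1) (5,4,3,7,1,2) (5,4,3,7,2,1) — 15.
T=7: (4,2,5,6,1,3) (4,3,5,6,1,2) (4,3,5,6,2,1) (5,2,3,6,1,4) (5,2,4,6,1,3) (5,3,1,6,2,4) (5,3,2,6,1,4) (5,3,4,6,1,2) (5,3,4,6,2,1) (5,4,1,6,2,3) (5,4,1,6,3,2) (5,4,2,6,1,3) (5,4,2,6,3,1) (5,4,3,6,1,2) (5,4,3,6,2,1) (6,2,3,4,1,5) (6,2,3,5,1,4) (6,2,4,5,1,3) (6,3,1,4,2,5) (6,3,1,5,2,4) (6,3,2,4,1,5) (6,3,2,5,1,4) (6,3,4,5,1,2) (6,3,4,5,2,1) (6,4,1,5,2,3) (6,4,1,5,3,2) (6,4,2,5,1,3) (6,4,2,5,3,1) (6,4,3,5,1,2) (6,4,3,5,2,1) — 30.
Summing: 3 + 15 + 30 = 48.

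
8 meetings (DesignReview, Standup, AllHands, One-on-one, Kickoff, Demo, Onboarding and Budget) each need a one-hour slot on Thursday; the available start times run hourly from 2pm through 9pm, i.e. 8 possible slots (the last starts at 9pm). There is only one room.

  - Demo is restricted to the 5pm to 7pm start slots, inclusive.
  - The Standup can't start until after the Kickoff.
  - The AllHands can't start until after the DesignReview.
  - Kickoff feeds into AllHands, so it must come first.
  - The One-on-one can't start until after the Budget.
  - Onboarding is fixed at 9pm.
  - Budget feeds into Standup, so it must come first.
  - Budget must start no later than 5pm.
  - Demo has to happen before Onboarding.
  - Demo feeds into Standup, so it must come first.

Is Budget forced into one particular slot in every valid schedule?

Budget can be 2pm (e.g. Budget in 2pm, Standup in 6pm, AllHands in 7pm, Onboarding in 9pm, Kickoff in 3pm, Demo in 5pm, DesignReview in 4pm, One-on-one in 8pm) or 3pm (e.g. One-on-one=8pm; Standup=6pm; DesignReview=4pm; Onboarding=9pm; Budget=3pm; AllHands=7pm; Demo=5pm; Kickoff=2pm).

No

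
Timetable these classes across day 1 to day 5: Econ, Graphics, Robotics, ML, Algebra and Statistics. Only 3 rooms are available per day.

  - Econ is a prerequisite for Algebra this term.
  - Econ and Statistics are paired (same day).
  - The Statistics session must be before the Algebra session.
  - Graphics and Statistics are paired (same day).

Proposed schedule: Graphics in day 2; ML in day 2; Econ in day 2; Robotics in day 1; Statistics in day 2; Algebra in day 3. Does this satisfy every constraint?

No. Only 3 rooms are available per day is not satisfied.

The Statistics session must be before the Algebra session — holds.
Econ and Statistics are paired (same day) — holds.
Graphics and Statistics are paired (same day) — holds.
Only 3 rooms are available per day — violated.
Econ is a prerequisite for Algebra this term — holds.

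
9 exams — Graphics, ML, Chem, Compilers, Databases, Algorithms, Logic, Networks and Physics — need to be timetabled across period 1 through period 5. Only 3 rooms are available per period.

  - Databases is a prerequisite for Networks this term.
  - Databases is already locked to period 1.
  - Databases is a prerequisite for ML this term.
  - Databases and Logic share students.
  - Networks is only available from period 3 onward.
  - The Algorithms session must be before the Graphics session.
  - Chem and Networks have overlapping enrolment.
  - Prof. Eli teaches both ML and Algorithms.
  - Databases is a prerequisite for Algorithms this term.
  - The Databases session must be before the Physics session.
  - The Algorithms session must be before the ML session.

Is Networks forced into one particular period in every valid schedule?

No

Networks can be period 3 (e.g. Compilers -> period 1; Chem -> period 1; Databases -> period 1; Graphics -> period 3; Logic -> period 2; Physics -> period 2; Networks -> period 3; ML -> period 3; Algorithms -> period 2) or period 4 (e.g. Databases -> period 1; Logic -> period 2; Physics -> period 2; Graphics -> period 3; Compilers -> period 1; Networks -> period 4; Algorithms -> period 2; Chem -> period 1; ML -> period 3).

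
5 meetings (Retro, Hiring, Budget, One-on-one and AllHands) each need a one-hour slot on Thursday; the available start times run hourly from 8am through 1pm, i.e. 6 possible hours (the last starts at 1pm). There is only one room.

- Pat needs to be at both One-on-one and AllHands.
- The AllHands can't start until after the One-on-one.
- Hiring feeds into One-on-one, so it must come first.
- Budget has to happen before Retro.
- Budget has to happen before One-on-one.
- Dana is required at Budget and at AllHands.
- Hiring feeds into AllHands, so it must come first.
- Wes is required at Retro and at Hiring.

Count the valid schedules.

Splitting on Retro: it can be 9am (4), 10am (8), 11am (10), 12pm (10), 1pm (10). Listing each branch's schedules as (Hiring, Budget, One-on-one, AllHands):
Retro=9am: (10am,8am,11am,12pm) (10am,8am,11am,1pm) (10am,8am,12pm,1pm) (11am,8am,12pm,1pm) — 4.
Retro=10am: (8am,9am,11am,12pm) (8am,9am,11am,1pm) (8am,9am,12pm,1pm) (9am,8am,11am,12pm) (9am,8am,11am,1pm) (9am,8am,12pm,1pm) (11am,8am,12pm,1pm) (11am,9am,12pm,1pm) — 8.
Retro=11am: (8am,9am,10am,12pm) (8am,9am,10am,1pm) (8am,9am,12pm,1pm) (8am,10am,12pm,1pm) (9am,8am,10am,12pm) (9am,8am,10am,1pm) (9am,8am,12pm,1pm) (9am,10am,12pm,1pm) (10am,8am,12pm,1pm) (10am,9am,12pm,1pm) — 10.
Retro=12pm: (8am,9am,10am,11am) (8am,9am,10am,1pm) (8am,9am,11am,1pm) (8am,10am,11am,1pm) (9am,8am,10am,11am) (9am,8am,10am,1pm) (9am,8am,11am,1pm) (9am,10am,11am,1pm) (10am,8am,11am,1pm) (10am,9am,11am,1pm) — 10.
Retro=1pm: (8am,9am,10am,11am) (8am,9am,10am,12pm) (8am,9am,11am,12pm) (8am,10am,11am,12pm) (9am,8am,10am,11am) (9am,8am,10am,12pm) (9am,8am,11am,12pm) (9am,10am,11am,12pm) (10am,8am,11am,12pm) (10am,9am,11am,12pm) — 10.
Summing: 4 + 8 + 10 + 10 + 10 = 42.

42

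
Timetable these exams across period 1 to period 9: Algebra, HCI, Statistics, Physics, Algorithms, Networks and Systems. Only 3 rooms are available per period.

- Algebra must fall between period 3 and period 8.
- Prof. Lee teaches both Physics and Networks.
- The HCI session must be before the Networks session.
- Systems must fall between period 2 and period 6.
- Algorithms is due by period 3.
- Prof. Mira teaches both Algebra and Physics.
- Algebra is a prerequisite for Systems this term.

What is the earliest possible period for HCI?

period 1

Downstream work caps HCI at period 8.
HCI at period 1 is achievable: HCI=period 1, Networks=period 2, Algebra=period 3, Algorithms=period 1, Systems=period 4, Statistics=period 1, Physics=period 4.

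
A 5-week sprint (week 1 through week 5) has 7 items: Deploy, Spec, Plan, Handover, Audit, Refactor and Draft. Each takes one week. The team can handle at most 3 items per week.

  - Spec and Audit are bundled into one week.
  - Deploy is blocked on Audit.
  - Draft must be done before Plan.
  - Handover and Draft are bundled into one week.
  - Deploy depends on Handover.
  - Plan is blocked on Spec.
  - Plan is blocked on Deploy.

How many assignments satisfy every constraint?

50

Splitting on Deploy: it can be week 3 (20), week 4 (30). Listing each branch's schedules as (Spec, Plan, Handover, Audit, Refactor, Draft) by week number:
Deploy=week 3: (1,4,2,1,1,2) (1,4,2,1,2,2) (1,4,2,1,3,2) (1,4,2,1,4,2) (1,4,2,1,5,2) (1,5,2,1,1,2) (1,5,2,1,2,2) (1,5,2,1,3,2) (1,5,2,1,4,2) (1,5,2,1,5,2) (2,4,1,2,1,1) (2,4,1,2,2,1) (2,4,1,2,3,1) (2,4,1,2,4,1) (2,4,1,2,5,1) (2,5,1,2,1,1) (2,5,1,2,2,1) (2,5,1,2,3,1) (2,5,1,2,4,1) (2,5,1,2,5,1) — 20.
Deploy=week 4: (1,5,2,1,1,2) (1,5,2,1,2,2) (1,5,2,1,3,2) (1,5,2,1,4,2) (1,5,2,1,5,2) (1,5,3,1,1,3) (1,5,3,1,2,3) (1,5,3,1,3,3) (1,5,3,1,4,3) (1,5,3,1,5,3) (2,5,1,2,1,1) (2,5,1,2,2,1) (2,5,1,2,3,1) (2,5,1,2,4,1) (2,5,1,2,5,1) (2,5,3,2,1,3) (2,5,3,2,2,3) (2,5,3,2,3,3) (2,5,3,2,4,3) (2,5,3,2,5,3) (3,5,1,3,1,1) (3,5,1,3,2,1) (3,5,1,3,3,1) (3,5,1,3,4,1) (3,5,1,3,5,1) (3,5,2,3,1,2) (3,5,2,3,2,2) (3,5,2,3,3,2) (3,5,2,3,4,2) (3,5,2,3,5,2) — 30.
Summing: 20 + 30 = 50.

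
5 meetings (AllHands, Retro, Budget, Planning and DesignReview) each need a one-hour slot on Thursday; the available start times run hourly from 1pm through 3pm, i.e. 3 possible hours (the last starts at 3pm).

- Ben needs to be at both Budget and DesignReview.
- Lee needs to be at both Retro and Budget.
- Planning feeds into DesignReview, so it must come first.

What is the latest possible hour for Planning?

Downstream work caps Planning at 2pm.
Planning at 2pm is achievable: AllHands=1pm; Retro=1pm; DesignReview=3pm; Budget=2pm; Planning=2pm.

2pm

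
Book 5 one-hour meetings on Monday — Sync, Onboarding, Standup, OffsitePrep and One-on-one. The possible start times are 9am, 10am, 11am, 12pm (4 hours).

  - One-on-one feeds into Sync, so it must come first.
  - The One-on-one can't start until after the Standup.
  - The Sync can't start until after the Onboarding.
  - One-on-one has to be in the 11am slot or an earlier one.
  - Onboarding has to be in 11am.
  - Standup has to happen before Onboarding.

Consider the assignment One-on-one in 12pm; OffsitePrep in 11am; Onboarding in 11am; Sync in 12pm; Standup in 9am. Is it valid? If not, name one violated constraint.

The Sync can't start until after the Onboarding — holds.
One-on-one has to be in the 11am slot or an earlier one — violated.
Onboarding has to be in 11am — holds.
Standup has to happen before Onboarding — holds.
One-on-one feeds into Sync, so it must come first — violated.
The One-on-one can't start until after the Standup — holds.

No — it violates: One-on-one has to be in the 11am slot or an earlier one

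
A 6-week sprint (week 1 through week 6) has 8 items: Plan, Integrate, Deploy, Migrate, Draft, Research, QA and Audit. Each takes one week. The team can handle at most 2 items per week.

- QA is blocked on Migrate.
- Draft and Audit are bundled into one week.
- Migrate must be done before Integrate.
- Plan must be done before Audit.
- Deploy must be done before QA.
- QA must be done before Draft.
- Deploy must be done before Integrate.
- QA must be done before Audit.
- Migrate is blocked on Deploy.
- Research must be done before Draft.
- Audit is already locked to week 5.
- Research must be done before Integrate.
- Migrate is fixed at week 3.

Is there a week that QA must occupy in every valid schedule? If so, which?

Migrate is fixed at week 3 and must come before QA, so QA is at least week 4.
Audit is fixed at week 5 and must come after QA, so QA is at most week 4.
So QA must be week 4.

week 4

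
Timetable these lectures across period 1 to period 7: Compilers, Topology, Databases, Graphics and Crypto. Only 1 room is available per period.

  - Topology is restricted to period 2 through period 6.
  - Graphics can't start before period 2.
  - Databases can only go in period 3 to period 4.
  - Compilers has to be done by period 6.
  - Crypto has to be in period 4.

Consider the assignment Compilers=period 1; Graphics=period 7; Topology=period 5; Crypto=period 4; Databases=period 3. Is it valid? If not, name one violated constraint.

Graphics can't start before period 2 — holds.
Crypto has to be in period 4 — holds.
Topology is restricted to period 2 through period 6 — holds.
Only 1 room is available per period — holds.
Compilers has to be done by period 6 — holds.
Databases can only go in period 3 to period 4 — holds.

Yes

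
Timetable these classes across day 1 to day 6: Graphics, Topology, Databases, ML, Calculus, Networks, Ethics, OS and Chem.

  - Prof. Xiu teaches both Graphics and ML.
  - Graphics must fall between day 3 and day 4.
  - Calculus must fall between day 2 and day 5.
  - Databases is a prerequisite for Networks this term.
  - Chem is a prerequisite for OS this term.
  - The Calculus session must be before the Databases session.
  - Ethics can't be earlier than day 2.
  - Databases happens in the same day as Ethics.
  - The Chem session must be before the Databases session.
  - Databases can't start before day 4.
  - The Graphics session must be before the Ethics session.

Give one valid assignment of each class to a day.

Ethics=day 4, ML=day 1, Databases=day 4, Calculus=day 2, Topology=day 1, Chem=day 1, Networks=day 5, OS=day 2, Graphics=day 3

Checking: Calculus(day 2) before Databases(day 4); Chem(day 1) before Databases(day 4); Databases(day 4) before Networks(day 5); Graphics(day 3) before Ethics(day 4); Chem(day 1) before OS(day 2); Graphics(day 3) != ML(day 1); Databases = Ethics = day 4; Ethics=day 4 in [day 2,day 6]; Graphics=day 3 in [day 3,day 4]; Calculus=day 2 in [day 2,day 5]; Databases=day 4 in [day 4,day 6].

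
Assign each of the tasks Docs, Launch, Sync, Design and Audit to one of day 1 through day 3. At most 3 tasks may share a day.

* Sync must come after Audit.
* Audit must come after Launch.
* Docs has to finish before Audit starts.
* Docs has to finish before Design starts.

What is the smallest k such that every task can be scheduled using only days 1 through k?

3

The precedence chain requires at least 3 distinct days.
With at most 3 per day and 5 tasks, at least 2 days are needed.
3 works (last occupied day: day 3): for example Sync=day 3; Docs=day 1; Launch=day 1; Design=day 2; Audit=day 2.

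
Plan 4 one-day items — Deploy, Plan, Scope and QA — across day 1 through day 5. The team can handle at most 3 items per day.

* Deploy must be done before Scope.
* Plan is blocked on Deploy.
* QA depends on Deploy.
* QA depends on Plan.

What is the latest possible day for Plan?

day 4

Precedence pushes Plan to at least day 2; downstream work caps Plan at day 4.
Plan at day 4 is achievable: Deploy -> day 1, Plan -> day 4, QA -> day 5, Scope -> day 2.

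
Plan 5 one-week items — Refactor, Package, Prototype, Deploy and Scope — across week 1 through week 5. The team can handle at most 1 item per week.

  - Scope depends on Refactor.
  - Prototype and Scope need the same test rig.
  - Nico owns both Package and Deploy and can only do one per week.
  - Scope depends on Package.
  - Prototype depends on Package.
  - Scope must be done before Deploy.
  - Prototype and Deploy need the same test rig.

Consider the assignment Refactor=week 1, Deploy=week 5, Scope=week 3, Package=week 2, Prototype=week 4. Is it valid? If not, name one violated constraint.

Prototype and Scope need the same test rig — holds.
Scope depends on Refactor — holds.
Prototype depends on Package — holds.
Scope must be done before Deploy — holds.
The team can handle at most 1 item per week — holds.
Scope depends on Package — holds.
Nico owns both Package and Deploy and can only do one per week — holds.
Prototype and Deploy need the same test rig — holds.

Valid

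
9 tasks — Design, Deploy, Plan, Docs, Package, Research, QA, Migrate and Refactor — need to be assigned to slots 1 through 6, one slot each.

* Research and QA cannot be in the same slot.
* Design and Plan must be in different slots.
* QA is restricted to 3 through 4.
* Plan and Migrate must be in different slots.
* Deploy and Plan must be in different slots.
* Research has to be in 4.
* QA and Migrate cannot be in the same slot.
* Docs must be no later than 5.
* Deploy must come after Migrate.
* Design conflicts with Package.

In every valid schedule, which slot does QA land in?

3

QA's window is 3–4.
Research is fixed at 4, and QA can't share a slot with Research.
So QA must be 3.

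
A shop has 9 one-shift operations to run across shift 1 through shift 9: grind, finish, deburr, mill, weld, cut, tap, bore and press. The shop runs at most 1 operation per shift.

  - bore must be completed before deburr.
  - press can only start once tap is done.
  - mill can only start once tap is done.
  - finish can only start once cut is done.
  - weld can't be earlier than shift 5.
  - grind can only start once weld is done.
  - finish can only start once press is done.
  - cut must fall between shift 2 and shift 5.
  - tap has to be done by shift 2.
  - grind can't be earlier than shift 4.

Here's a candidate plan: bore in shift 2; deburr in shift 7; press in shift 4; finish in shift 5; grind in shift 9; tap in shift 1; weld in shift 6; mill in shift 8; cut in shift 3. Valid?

Yes

mill can only start once tap is done — holds.
cut must fall between shift 2 and shift 5 — holds.
grind can't be earlier than shift 4 — holds.
finish can only start once press is done — holds.
press can only start once tap is done — holds.
weld can't be earlier than shift 5 — holds.
grind can only start once weld is done — holds.
The shop runs at most 1 operation per shift — holds.
tap has to be done by shift 2 — holds.
bore must be completed before deburr — holds.
finish can only start once cut is done — holds.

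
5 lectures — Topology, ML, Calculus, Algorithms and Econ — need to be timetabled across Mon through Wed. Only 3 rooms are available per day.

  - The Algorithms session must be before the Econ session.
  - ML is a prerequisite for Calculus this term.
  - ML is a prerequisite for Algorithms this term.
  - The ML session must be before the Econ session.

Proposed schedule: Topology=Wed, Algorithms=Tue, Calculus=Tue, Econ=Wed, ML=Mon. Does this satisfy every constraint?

Yes, all constraints hold

The Algorithms session must be before the Econ session — holds.
ML is a prerequisite for Calculus this term — holds.
The ML session must be before the Econ session — holds.
Only 3 rooms are available per day — holds.
ML is a prerequisite for Algorithms this term — holds.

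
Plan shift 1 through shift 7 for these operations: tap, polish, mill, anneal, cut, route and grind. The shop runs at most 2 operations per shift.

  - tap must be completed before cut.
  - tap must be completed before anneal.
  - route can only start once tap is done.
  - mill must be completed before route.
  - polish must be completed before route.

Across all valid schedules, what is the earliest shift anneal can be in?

Precedence pushes anneal to at least shift 2.
anneal at shift 2 is achievable: cut=shift 3, grind=shift 4, route=shift 3, mill=shift 2, polish=shift 1, anneal=shift 2, tap=shift 1.

shift 2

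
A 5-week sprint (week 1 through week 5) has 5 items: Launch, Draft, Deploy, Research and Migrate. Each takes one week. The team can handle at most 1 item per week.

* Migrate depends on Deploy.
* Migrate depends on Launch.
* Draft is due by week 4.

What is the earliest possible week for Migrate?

Precedence pushes Migrate to at least week 2.
Migrate at week 3 is achievable: Research=week 5, Draft=week 4, Launch=week 1, Deploy=week 2, Migrate=week 3.
Nothing earlier works — the capacity limit rule out every week before week 3.

week 3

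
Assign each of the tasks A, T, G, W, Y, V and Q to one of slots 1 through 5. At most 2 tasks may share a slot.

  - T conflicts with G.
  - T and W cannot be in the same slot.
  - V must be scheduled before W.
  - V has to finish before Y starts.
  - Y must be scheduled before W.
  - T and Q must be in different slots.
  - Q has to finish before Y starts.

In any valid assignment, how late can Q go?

3

Downstream work caps Q at 3.
Q at 3 is achievable: Y -> 4; Q -> 3; G -> 3; A -> 1; W -> 5; V -> 1; T -> 2.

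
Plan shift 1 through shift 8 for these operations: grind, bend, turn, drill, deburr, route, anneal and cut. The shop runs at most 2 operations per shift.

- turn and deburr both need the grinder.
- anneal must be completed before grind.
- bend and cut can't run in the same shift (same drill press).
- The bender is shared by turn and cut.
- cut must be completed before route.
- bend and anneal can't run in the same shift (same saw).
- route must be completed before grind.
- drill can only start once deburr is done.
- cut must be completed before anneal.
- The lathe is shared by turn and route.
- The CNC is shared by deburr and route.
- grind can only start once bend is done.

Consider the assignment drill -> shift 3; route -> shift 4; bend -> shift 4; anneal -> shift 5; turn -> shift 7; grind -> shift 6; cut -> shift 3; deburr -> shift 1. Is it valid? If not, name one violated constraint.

grind can only start once bend is done — holds.
cut must be completed before anneal — holds.
The shop runs at most 2 operations per shift — holds.
The bender is shared by turn and cut — holds.
drill can only start once deburr is done — holds.
anneal must be completed before grind — holds.
The CNC is shared by deburr and route — holds.
bend and cut can't run in the same shift (same drill press) — holds.
cut must be completed before route — holds.
bend and anneal can't run in the same shift (same saw) — holds.
route must be completed before grind — holds.
The lathe is shared by turn and route — holds.
turn and deburr both need the grinder — holds.

Valid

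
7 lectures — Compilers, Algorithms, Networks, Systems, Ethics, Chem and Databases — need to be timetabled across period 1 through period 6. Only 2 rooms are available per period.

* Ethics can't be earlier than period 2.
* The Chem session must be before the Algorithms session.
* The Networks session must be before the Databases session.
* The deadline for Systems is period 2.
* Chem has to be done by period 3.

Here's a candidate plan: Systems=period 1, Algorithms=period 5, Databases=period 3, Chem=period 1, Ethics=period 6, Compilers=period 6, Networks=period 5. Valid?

The Networks session must be before the Databases session — violated.
The deadline for Systems is period 2 — holds.
The Chem session must be before the Algorithms session — holds.
Ethics can't be earlier than period 2 — holds.
Chem has to be done by period 3 — holds.
Only 2 rooms are available per period — holds.

Invalid. The Networks session must be before the Databases session.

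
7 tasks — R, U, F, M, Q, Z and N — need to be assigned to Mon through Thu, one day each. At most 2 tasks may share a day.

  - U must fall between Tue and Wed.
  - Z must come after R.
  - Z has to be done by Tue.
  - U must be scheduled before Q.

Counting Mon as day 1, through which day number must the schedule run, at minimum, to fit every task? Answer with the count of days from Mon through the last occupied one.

The precedence chain requires at least 2 distinct days.
With at most 2 per day and 7 tasks, at least 4 days are needed.
Propagating the time windows through the other constraints, Q can't land before Wed — that is day 3 counting from Mon — so the schedule must run through at least 3 days.
4 works (last occupied day: Thu): for example F -> Mon, Q -> Wed, M -> Wed, Z -> Tue, N -> Thu, U -> Tue, R -> Mon.

4 days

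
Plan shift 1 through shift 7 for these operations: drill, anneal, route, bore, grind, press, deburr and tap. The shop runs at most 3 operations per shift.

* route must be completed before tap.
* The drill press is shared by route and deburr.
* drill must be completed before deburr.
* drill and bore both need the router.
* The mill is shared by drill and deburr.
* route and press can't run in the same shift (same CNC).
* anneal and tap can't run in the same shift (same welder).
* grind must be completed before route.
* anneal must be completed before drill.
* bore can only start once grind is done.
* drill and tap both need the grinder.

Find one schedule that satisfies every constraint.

press -> shift 1, route -> shift 2, bore -> shift 3, grind -> shift 1, drill -> shift 2, tap -> shift 3, anneal -> shift 1, deburr -> shift 3

Checking: anneal(shift 1) before drill(shift 2); drill(shift 2) before deburr(shift 3); grind(shift 1) before route(shift 2); route(shift 2) before tap(shift 3); grind(shift 1) before bore(shift 3); drill(shift 2) != deburr(shift 3); route(shift 2) != press(shift 1); anneal(shift 1) != tap(shift 3); drill(shift 2) != tap(shift 3); drill(shift 2) != bore(shift 3); route(shift 2) != deburr(shift 3); max 3 per shift (cap 3).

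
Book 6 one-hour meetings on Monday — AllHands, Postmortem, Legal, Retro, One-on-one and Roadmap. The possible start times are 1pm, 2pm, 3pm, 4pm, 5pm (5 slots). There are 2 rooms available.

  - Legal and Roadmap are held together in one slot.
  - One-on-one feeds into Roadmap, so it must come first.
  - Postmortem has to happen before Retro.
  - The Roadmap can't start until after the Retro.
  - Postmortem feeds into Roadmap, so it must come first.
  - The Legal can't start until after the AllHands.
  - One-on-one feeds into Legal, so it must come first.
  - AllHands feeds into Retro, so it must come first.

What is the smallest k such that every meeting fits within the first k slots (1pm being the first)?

The precedence chain requires at least 3 distinct slots.
With at most 2 per slot and 6 meetings, at least 3 slots are needed.
3 works (last occupied slot: 3pm): for example Postmortem in 1pm; Roadmap in 3pm; One-on-one in 2pm; Legal in 3pm; Retro in 2pm; AllHands in 1pm.

3 slots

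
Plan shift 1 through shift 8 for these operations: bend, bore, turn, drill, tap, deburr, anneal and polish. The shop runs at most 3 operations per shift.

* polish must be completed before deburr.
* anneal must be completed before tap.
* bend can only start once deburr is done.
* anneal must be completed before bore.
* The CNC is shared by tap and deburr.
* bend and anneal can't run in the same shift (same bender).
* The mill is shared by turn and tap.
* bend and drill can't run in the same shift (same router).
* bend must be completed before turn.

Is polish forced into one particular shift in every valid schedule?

No

polish can be shift 1 (e.g. turn in shift 4; drill in shift 1; bend in shift 3; anneal in shift 1; tap in shift 3; deburr in shift 2; bore in shift 2; polish in shift 1) or shift 2 (e.g. bore -> shift 2, polish -> shift 2, anneal -> shift 1, tap -> shift 2, turn -> shift 5, drill -> shift 1, bend -> shift 4, deburr -> shift 3).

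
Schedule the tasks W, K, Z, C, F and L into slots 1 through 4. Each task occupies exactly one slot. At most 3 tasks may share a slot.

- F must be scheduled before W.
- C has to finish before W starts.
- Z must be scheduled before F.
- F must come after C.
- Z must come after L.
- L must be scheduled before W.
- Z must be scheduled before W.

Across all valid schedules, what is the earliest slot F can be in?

Precedence pushes F to at least 3; downstream work caps F at 3.
F at 3 is achievable: W=4, K=1, Z=2, F=3, C=1, L=1.

3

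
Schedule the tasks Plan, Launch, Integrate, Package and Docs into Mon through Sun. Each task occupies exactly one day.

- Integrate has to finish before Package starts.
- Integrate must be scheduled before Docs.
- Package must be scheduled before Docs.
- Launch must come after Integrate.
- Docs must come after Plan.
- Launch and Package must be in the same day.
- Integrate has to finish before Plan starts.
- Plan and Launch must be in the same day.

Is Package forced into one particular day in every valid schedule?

Package can be Tue (e.g. Plan in Tue, Launch in Tue, Integrate in Mon, Package in Tue, Docs in Wed) or Wed (e.g. Launch -> Wed; Integrate -> Mon; Package -> Wed; Docs -> Thu; Plan -> Wed).

No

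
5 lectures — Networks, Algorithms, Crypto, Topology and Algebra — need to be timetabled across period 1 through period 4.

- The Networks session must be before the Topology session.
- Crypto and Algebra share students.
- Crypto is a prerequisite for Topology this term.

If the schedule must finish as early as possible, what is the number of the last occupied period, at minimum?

The precedence chain requires at least 2 distinct periods.
2 works (last occupied period: period 2): for example Crypto in period 1; Algorithms in period 1; Algebra in period 2; Networks in period 1; Topology in period 2.

period 2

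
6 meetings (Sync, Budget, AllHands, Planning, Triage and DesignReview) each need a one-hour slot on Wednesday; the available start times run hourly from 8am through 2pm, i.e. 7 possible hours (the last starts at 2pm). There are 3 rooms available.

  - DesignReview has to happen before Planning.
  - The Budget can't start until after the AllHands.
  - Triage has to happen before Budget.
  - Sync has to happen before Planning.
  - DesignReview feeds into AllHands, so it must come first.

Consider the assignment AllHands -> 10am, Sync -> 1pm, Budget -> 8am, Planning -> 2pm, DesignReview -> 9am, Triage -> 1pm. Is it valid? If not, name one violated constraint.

Triage has to happen before Budget — violated.
The Budget can't start until after the AllHands — violated.
DesignReview has to happen before Planning — holds.
DesignReview feeds into AllHands, so it must come first — holds.
There are 3 rooms available — holds.
Sync has to happen before Planning — holds.

No. Triage has to happen before Budget is not satisfied.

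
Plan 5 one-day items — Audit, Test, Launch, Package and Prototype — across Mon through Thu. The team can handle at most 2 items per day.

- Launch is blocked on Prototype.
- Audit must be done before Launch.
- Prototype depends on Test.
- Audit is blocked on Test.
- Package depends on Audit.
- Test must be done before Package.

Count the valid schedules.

Splitting on Audit: it can be Tue (6), Wed (3). Listing each branch's schedules as (Test, Launch, Package, Prototype):
Audit=Tue: (Mon,Wed,Wed,Tue) (Mon,Wed,Thu,Tue) (Mon,Thu,Wed,Tue) (Mon,Thu,Wed,Wed) (Mon,Thu,Thu,Tue) (Mon,Thu,Thu,Wed) — 6.
Audit=Wed: (Mon,Thu,Thu,Tue) (Mon,Thu,Thu,Wed) (Tue,Thu,Thu,Wed) — 3.
Summing: 6 + 3 = 9.

9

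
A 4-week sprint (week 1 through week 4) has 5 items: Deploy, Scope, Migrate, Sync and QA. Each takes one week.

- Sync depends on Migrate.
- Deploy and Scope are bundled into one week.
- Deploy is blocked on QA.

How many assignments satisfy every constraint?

Splitting on Deploy: it can be week 2 (6), week 3 (12), week 4 (18). Listing each branch's schedules as (Scope, Migrate, Sync, QA) by week number:
Deploy=week 2: (2,1,2,1) (2,1,3,1) (2,1,4,1) (2,2,3,1) (2,2,4,1) (2,3,4,1) — 6.
Deploy=week 3: (3,1,2,1) (3,1,2,2) (3,1,3,1) (3,1,3,2) (3,1,4,1) (3,1,4,2) (3,2,3,1) (3,2,3,2) (3,2,4,1) (3,2,4,2) (3,3,4,1) (3,3,4,2) — 12.
Deploy=week 4: (4,1,2,1) (4,1,2,2) (4,1,2,3) (4,1,3,1) (4,1,3,2) (4,1,3,3) (4,1,4,1) (4,1,4,2) (4,1,4,3) (4,2,3,1) (4,2,3,2) (4,2,3,3) (4,2,4,1) (4,2,4,2) (4,2,4,3) (4,3,4,1) (4,3,4,2) (4,3,4,3) — 18.
Summing: 6 + 12 + 18 = 36.

36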